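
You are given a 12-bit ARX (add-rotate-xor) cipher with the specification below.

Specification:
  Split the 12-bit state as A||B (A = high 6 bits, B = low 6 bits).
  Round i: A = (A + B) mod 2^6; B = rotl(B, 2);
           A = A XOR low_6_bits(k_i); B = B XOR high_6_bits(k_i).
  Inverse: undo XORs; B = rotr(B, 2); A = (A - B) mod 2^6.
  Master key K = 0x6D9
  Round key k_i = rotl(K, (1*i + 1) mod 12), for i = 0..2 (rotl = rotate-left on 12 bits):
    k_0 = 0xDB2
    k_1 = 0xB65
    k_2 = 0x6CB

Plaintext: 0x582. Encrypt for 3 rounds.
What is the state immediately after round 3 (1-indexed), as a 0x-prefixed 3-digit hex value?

s_0 = plaintext = 0x582
s_1 = Round(s_0, k_0) = 0xABE
s_2 = Round(s_1, k_1) = 0x356
s_3 = Round(s_2, k_2) = 0xA02

0xA02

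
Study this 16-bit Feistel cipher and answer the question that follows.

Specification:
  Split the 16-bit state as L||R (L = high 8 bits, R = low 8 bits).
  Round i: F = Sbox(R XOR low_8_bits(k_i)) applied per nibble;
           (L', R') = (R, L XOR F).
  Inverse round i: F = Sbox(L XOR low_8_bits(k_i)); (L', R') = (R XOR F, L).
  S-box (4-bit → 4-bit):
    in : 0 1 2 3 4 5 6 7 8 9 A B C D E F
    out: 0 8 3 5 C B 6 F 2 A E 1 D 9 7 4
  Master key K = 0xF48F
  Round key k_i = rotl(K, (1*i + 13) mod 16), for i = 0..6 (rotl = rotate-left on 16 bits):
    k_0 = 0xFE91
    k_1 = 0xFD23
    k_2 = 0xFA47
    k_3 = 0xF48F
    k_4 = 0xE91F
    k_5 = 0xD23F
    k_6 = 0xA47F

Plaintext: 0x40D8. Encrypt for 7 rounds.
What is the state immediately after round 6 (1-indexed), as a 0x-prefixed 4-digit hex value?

s_0 = plaintext = 0x40D8
s_1 = Round(s_0, k_0) = 0xD88A
s_2 = Round(s_1, k_1) = 0x8A32
s_3 = Round(s_2, k_2) = 0x3271
s_4 = Round(s_3, k_3) = 0x7175
s_5 = Round(s_4, k_4) = 0x751F
s_6 = Round(s_5, k_5) = 0x1F45
s_7 = Round(s_6, k_6) = 0x4541

0x1F45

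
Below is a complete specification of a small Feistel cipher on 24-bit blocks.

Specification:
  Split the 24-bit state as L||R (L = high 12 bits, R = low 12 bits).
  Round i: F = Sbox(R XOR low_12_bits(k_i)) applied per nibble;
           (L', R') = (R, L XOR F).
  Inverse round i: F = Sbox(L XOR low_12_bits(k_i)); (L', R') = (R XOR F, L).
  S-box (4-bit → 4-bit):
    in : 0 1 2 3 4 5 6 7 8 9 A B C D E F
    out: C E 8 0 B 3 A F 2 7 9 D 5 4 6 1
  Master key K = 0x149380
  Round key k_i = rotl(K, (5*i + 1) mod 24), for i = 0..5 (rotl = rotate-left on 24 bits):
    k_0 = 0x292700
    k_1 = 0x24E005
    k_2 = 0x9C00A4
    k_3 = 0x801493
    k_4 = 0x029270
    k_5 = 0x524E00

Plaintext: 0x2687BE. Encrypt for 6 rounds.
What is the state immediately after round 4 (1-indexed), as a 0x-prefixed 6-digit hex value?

s_0 = plaintext = 0x2687BE
s_1 = Round(s_0, k_0) = 0x7BEEBE
s_2 = Round(s_1, k_1) = 0xEBE163
s_3 = Round(s_2, k_2) = 0x1630E1
s_4 = Round(s_3, k_3) = 0x0E1A9B
s_5 = Round(s_4, k_4) = 0xA9B28C
s_6 = Round(s_5, k_5) = 0x28CFBE

0x0E1A9B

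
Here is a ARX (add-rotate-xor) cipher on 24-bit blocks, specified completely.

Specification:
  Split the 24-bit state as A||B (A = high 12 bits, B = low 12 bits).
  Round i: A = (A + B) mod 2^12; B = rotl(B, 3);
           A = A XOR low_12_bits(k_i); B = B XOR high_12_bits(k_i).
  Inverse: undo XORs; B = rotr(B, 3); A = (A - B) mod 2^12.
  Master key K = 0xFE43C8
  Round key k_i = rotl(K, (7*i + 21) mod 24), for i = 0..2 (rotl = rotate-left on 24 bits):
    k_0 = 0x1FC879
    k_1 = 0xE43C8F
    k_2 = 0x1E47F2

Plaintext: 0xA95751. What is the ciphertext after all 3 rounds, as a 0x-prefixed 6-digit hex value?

s_0 = plaintext = 0xA95751
s_1 = Round(s_0, k_0) = 0x99FB77
s_2 = Round(s_1, k_1) = 0x9995FE
s_3 = Round(s_2, k_2) = 0x865E16

0x865E16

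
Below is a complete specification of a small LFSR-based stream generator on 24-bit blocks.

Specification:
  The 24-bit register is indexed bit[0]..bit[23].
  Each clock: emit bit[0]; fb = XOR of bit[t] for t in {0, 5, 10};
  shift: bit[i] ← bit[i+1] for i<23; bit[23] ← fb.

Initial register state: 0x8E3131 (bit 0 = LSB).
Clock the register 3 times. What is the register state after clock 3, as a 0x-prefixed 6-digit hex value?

reg_0 = 0x8E3131
clock 1: out=1, reg = 0x471898
clock 2: out=0, reg = 0x238C4C
clock 3: out=0, reg = 0x91C626

0x91C626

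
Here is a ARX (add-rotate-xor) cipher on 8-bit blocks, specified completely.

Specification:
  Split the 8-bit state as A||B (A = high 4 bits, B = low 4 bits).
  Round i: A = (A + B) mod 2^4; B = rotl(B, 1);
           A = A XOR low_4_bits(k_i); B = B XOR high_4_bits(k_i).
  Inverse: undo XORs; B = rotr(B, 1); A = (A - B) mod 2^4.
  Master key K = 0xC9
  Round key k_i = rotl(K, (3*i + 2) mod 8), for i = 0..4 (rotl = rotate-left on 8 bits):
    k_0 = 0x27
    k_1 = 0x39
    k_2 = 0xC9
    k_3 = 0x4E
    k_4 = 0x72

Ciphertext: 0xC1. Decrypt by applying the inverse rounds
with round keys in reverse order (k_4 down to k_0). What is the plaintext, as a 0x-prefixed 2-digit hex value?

0x73

s_0 = ciphertext = 0xC1
s_1 = InvRound(s_0, k_4) = 0xB3
s_2 = InvRound(s_1, k_3) = 0xAB
s_3 = InvRound(s_2, k_2) = 0x8B
s_4 = InvRound(s_3, k_1) = 0xD4
s_5 = InvRound(s_4, k_0) = 0x73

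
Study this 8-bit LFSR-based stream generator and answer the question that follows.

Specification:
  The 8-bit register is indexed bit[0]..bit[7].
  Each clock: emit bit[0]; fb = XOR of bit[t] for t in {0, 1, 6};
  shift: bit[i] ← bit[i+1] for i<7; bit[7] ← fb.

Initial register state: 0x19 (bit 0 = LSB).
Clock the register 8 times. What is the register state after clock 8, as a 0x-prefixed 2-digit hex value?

reg_0 = 0x19
clock 1: out=1, reg = 0x8C
clock 2: out=0, reg = 0x46
clock 3: out=0, reg = 0x23
clock 4: out=1, reg = 0x11
clock 5: out=1, reg = 0x88
clock 6: out=0, reg = 0x44
clock 7: out=0, reg = 0xA2
clock 8: out=0, reg = 0xD1

0xD1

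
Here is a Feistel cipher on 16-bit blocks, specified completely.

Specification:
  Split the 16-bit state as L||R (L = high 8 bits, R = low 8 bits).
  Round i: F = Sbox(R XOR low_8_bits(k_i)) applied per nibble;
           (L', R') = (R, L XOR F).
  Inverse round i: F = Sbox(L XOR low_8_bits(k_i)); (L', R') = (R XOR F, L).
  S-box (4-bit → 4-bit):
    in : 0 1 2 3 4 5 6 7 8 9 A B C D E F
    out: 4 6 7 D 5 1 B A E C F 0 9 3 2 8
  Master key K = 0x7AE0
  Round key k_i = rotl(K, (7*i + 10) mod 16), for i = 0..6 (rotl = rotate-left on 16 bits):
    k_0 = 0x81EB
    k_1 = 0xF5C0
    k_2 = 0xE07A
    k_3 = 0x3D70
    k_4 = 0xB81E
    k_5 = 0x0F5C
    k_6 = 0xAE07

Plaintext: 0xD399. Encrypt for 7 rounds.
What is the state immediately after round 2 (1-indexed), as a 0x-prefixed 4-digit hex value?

0x749C

s_0 = plaintext = 0xD399
s_1 = Round(s_0, k_0) = 0x9974
s_2 = Round(s_1, k_1) = 0x749C
s_3 = Round(s_2, k_2) = 0x9C5F
s_4 = Round(s_3, k_3) = 0x5FE4
s_5 = Round(s_4, k_4) = 0xE4D0
s_6 = Round(s_5, k_5) = 0xD00D
s_7 = Round(s_6, k_6) = 0x0D9F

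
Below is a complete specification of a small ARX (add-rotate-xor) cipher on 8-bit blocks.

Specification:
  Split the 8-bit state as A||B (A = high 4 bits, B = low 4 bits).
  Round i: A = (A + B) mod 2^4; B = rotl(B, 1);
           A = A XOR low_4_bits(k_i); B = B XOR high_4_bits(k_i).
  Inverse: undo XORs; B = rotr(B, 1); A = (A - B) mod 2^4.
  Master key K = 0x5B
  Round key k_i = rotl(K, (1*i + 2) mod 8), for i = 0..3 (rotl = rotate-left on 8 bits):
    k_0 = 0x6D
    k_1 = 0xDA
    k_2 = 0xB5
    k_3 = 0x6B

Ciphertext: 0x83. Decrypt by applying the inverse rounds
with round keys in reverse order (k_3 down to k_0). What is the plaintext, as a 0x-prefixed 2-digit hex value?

s_0 = ciphertext = 0x83
s_1 = InvRound(s_0, k_3) = 0x9A
s_2 = InvRound(s_1, k_2) = 0x48
s_3 = InvRound(s_2, k_1) = 0x4A
s_4 = InvRound(s_3, k_0) = 0x36

0x36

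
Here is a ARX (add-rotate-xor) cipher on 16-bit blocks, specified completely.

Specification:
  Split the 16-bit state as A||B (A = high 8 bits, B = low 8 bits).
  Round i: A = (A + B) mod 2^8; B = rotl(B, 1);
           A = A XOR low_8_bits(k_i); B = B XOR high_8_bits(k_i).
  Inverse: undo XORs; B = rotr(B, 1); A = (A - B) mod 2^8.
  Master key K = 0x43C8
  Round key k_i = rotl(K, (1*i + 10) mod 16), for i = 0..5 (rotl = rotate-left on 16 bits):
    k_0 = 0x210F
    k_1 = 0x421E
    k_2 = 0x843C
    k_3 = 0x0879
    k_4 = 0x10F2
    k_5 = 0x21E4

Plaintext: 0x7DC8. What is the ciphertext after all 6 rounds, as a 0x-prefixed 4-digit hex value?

s_0 = plaintext = 0x7DC8
s_1 = Round(s_0, k_0) = 0x4AB0
s_2 = Round(s_1, k_1) = 0xE423
s_3 = Round(s_2, k_2) = 0x3BC2
s_4 = Round(s_3, k_3) = 0x848D
s_5 = Round(s_4, k_4) = 0xE30B
s_6 = Round(s_5, k_5) = 0x0A37

0x0A37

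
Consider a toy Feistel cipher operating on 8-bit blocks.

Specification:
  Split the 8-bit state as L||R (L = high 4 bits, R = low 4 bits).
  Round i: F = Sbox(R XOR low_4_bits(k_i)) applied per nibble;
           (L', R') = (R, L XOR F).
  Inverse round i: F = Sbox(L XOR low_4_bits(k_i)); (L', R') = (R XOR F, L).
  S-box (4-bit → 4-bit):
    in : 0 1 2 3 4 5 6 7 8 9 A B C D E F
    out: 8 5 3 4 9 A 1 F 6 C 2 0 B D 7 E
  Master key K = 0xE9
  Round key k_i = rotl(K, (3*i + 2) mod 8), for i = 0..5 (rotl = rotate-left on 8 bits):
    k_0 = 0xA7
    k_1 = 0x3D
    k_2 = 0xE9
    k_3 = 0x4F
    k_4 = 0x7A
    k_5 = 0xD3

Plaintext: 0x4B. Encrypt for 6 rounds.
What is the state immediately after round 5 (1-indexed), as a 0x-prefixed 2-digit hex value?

0x2C

s_0 = plaintext = 0x4B
s_1 = Round(s_0, k_0) = 0xBF
s_2 = Round(s_1, k_1) = 0xF8
s_3 = Round(s_2, k_2) = 0x8A
s_4 = Round(s_3, k_3) = 0xA2
s_5 = Round(s_4, k_4) = 0x2C
s_6 = Round(s_5, k_5) = 0xCC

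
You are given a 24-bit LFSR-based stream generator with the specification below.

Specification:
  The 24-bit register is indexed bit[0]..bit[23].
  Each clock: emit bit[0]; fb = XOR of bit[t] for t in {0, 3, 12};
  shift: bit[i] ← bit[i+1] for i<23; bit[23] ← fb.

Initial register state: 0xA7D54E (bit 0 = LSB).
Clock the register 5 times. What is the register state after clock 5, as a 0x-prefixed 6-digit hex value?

reg_0 = 0xA7D54E
clock 1: out=0, reg = 0x53EAA7
clock 2: out=1, reg = 0xA9F553
clock 3: out=1, reg = 0x54FAA9
clock 4: out=1, reg = 0xAA7D54
clock 5: out=0, reg = 0xD53EAA

0xD53EAA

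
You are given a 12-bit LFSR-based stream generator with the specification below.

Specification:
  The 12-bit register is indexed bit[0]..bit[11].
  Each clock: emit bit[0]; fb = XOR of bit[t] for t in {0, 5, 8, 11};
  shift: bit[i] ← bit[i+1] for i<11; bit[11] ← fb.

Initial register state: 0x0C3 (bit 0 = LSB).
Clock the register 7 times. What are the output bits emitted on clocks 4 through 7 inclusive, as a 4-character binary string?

reg_0 = 0x0C3
clock 1: out=1, reg = 0x861
clock 2: out=1, reg = 0xC30
clock 3: out=0, reg = 0x618
clock 4: out=0, reg = 0x30C
clock 5: out=0, reg = 0x986
clock 6: out=0, reg = 0x4C3
clock 7: out=1, reg = 0xA61

0001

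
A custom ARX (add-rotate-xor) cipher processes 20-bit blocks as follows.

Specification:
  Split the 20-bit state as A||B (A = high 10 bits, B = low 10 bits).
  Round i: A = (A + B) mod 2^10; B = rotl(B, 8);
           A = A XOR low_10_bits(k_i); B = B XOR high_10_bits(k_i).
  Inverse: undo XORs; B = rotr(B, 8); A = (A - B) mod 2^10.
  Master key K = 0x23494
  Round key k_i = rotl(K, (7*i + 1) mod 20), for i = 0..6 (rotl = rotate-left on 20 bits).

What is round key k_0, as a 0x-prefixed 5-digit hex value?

0x46928

K = 0x23494
k_0 = rotl(K, (7*0+1) mod 20) = rotl(K, 1) = 0x46928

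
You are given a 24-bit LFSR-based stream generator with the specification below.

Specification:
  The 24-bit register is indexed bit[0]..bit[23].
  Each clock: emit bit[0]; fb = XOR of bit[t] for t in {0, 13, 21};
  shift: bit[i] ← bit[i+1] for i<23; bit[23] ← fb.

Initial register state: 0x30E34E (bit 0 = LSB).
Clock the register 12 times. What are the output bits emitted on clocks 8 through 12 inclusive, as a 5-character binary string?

01100

reg_0 = 0x30E34E
clock 1: out=0, reg = 0x1871A7
clock 2: out=1, reg = 0x0C38D3
clock 3: out=1, reg = 0x061C69
clock 4: out=1, reg = 0x830E34
clock 5: out=0, reg = 0x41871A
clock 6: out=0, reg = 0x20C38D
clock 7: out=1, reg = 0x1061C6
clock 8: out=0, reg = 0x8830E3
clock 9: out=1, reg = 0x441871
clock 10: out=1, reg = 0xA20C38
clock 11: out=0, reg = 0xD1061C
clock 12: out=0, reg = 0x68830E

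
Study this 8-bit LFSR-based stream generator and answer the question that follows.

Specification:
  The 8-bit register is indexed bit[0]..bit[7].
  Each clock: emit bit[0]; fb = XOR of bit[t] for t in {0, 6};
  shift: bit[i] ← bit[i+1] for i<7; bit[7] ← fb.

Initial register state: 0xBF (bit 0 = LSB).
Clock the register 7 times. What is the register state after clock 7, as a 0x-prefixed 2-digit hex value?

0xB3

reg_0 = 0xBF
clock 1: out=1, reg = 0xDF
clock 2: out=1, reg = 0x6F
clock 3: out=1, reg = 0x37
clock 4: out=1, reg = 0x9B
clock 5: out=1, reg = 0xCD
clock 6: out=1, reg = 0x66
clock 7: out=0, reg = 0xB3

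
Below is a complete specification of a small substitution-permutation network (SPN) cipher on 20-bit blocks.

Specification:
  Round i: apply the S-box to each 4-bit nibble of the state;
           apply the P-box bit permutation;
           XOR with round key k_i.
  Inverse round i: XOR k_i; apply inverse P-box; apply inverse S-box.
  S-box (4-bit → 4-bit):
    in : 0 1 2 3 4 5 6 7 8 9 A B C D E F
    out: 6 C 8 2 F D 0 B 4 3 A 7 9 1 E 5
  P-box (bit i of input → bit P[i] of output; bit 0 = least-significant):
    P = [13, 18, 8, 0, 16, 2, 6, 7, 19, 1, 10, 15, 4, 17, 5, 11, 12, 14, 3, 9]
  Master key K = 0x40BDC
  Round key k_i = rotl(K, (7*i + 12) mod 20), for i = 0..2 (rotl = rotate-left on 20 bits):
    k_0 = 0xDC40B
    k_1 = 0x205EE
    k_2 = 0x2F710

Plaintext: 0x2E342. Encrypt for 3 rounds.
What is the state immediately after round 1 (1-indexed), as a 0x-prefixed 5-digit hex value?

s_0 = plaintext = 0x2E342
s_1 = Round(s_0, k_0) = 0xECEEC
s_2 = Round(s_1, k_1) = 0x2EB31
s_3 = Round(s_2, k_2) = 0x8F837

0xECEEC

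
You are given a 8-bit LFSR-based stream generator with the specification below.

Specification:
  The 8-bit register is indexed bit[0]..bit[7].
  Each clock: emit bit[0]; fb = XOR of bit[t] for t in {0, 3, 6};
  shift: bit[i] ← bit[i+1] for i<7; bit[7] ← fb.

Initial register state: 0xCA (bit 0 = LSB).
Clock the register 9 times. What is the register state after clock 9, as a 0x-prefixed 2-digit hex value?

reg_0 = 0xCA
clock 1: out=0, reg = 0x65
clock 2: out=1, reg = 0x32
clock 3: out=0, reg = 0x19
clock 4: out=1, reg = 0x0C
clock 5: out=0, reg = 0x86
clock 6: out=0, reg = 0x43
clock 7: out=1, reg = 0x21
clock 8: out=1, reg = 0x90
clock 9: out=0, reg = 0x48

0x48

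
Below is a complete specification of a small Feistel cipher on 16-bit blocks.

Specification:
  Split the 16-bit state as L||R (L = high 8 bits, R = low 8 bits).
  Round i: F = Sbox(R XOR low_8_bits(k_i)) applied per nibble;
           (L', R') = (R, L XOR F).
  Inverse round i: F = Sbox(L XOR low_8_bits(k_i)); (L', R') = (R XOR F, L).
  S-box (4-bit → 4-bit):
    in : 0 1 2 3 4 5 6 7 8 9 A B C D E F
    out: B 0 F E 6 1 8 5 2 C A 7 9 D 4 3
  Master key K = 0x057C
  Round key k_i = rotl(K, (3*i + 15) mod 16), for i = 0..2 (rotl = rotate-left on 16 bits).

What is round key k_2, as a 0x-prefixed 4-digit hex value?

0xAF80

K = 0x057C
k_0 = rotl(K, (3*0+15) mod 16) = rotl(K, 15) = 0x02BE
k_1 = rotl(K, (3*1+15) mod 16) = rotl(K, 2) = 0x15F0
k_2 = rotl(K, (3*2+15) mod 16) = rotl(K, 5) = 0xAF80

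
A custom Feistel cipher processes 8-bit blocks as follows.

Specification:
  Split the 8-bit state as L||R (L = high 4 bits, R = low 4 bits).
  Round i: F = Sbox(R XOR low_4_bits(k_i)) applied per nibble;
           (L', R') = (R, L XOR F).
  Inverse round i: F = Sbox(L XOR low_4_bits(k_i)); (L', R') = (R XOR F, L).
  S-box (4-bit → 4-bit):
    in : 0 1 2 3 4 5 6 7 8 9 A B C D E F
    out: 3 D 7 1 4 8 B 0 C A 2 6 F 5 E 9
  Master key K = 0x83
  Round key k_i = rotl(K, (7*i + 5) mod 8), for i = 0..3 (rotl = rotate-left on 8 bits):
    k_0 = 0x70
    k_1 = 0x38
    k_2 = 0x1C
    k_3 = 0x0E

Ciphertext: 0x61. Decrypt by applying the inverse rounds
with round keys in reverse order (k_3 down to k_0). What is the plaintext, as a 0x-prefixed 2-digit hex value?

0x4C

s_0 = ciphertext = 0x61
s_1 = InvRound(s_0, k_3) = 0xD6
s_2 = InvRound(s_1, k_2) = 0xBD
s_3 = InvRound(s_2, k_1) = 0xCB
s_4 = InvRound(s_3, k_0) = 0x4C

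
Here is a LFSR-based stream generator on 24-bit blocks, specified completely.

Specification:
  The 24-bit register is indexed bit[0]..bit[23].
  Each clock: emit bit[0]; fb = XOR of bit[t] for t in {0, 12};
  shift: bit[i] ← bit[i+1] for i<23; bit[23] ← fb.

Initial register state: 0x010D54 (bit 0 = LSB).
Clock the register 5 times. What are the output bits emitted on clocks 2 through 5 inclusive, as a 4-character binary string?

0101

reg_0 = 0x010D54
clock 1: out=0, reg = 0x0086AA
clock 2: out=0, reg = 0x004355
clock 3: out=1, reg = 0x8021AA
clock 4: out=0, reg = 0x4010D5
clock 5: out=1, reg = 0x20086A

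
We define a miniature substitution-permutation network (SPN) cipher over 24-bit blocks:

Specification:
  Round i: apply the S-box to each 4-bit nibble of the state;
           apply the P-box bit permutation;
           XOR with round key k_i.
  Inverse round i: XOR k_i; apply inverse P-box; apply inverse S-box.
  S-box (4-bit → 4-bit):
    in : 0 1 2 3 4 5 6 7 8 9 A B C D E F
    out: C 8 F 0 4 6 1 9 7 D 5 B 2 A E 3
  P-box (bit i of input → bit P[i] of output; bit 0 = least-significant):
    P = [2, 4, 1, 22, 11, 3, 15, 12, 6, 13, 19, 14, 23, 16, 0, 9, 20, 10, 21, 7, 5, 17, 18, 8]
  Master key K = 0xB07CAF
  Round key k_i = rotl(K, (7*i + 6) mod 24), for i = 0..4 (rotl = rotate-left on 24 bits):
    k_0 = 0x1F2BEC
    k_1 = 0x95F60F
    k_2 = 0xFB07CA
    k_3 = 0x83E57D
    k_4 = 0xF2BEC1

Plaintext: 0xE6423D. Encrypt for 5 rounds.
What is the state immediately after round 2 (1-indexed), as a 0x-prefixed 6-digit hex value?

s_0 = plaintext = 0xE6423D
s_1 = Round(s_0, k_0) = 0x414ABD
s_2 = Round(s_1, k_1) = 0xD9EED6
s_3 = Round(s_2, k_2) = 0xC07447
s_4 = Round(s_3, k_3) = 0x6967F9
s_5 = Round(s_4, k_4) = 0x02F62F

0xD9EED6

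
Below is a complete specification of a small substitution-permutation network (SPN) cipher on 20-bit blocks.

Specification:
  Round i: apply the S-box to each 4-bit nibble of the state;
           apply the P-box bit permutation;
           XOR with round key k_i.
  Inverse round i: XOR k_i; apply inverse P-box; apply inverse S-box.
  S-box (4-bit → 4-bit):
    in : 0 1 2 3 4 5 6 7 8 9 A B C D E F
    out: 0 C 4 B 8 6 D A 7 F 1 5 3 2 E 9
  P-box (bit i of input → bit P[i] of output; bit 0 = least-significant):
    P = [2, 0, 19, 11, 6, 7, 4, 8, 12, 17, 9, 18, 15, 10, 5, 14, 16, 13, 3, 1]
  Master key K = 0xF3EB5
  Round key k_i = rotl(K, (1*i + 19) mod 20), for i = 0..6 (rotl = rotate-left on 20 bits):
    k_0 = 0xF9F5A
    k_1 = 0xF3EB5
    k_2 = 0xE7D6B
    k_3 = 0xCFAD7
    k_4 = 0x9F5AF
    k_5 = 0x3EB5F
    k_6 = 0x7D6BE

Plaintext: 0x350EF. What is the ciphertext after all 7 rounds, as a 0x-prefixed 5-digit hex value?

0xC2C5E

s_0 = plaintext = 0x350EF
s_1 = Round(s_0, k_0) = 0xEB2EC
s_2 = Round(s_1, k_1) = 0xF9D0A
s_3 = Round(s_2, k_2) = 0xDB94D
s_4 = Round(s_3, k_3) = 0xA49F6
s_5 = Round(s_4, k_4) = 0x6AEEB
s_6 = Round(s_5, k_5) = 0xC68C1
s_7 = Round(s_6, k_6) = 0xC2C5E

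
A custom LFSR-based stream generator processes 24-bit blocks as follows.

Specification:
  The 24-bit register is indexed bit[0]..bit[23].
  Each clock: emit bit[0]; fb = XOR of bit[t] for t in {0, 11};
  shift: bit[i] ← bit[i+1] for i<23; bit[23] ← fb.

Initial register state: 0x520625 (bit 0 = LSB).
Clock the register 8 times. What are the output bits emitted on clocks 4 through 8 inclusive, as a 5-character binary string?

00100

reg_0 = 0x520625
clock 1: out=1, reg = 0xA90312
clock 2: out=0, reg = 0x548189
clock 3: out=1, reg = 0xAA40C4
clock 4: out=0, reg = 0x552062
clock 5: out=0, reg = 0x2A9031
clock 6: out=1, reg = 0x954818
clock 7: out=0, reg = 0xCAA40C
clock 8: out=0, reg = 0x655206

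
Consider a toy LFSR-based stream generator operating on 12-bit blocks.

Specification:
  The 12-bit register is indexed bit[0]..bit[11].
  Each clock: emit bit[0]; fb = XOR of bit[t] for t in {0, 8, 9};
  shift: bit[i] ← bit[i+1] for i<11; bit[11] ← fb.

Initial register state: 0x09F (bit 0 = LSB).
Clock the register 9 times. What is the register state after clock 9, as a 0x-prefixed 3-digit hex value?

reg_0 = 0x09F
clock 1: out=1, reg = 0x84F
clock 2: out=1, reg = 0xC27
clock 3: out=1, reg = 0xE13
clock 4: out=1, reg = 0x709
clock 5: out=1, reg = 0xB84
clock 6: out=0, reg = 0x5C2
clock 7: out=0, reg = 0xAE1
clock 8: out=1, reg = 0x570
clock 9: out=0, reg = 0xAB8

0xAB8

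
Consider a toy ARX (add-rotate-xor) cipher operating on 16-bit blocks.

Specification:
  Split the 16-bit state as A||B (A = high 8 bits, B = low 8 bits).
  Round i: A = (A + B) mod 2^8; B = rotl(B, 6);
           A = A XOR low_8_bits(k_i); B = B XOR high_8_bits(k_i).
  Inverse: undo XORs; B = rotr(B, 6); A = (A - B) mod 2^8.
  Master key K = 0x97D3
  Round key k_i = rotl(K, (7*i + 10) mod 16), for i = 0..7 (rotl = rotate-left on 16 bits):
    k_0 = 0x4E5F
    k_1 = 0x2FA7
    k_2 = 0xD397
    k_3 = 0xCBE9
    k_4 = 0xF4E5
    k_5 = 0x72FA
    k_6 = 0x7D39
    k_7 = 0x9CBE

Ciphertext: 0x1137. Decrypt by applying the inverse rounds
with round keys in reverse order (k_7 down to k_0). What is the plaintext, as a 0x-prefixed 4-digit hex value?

s_0 = ciphertext = 0x1137
s_1 = InvRound(s_0, k_7) = 0x01AE
s_2 = InvRound(s_1, k_6) = 0xE94F
s_3 = InvRound(s_2, k_5) = 0x1FF4
s_4 = InvRound(s_3, k_4) = 0xFA00
s_5 = InvRound(s_4, k_3) = 0xE42F
s_6 = InvRound(s_5, k_2) = 0x80F3
s_7 = InvRound(s_6, k_1) = 0xB473
s_8 = InvRound(s_7, k_0) = 0xF7F4

0xF7F4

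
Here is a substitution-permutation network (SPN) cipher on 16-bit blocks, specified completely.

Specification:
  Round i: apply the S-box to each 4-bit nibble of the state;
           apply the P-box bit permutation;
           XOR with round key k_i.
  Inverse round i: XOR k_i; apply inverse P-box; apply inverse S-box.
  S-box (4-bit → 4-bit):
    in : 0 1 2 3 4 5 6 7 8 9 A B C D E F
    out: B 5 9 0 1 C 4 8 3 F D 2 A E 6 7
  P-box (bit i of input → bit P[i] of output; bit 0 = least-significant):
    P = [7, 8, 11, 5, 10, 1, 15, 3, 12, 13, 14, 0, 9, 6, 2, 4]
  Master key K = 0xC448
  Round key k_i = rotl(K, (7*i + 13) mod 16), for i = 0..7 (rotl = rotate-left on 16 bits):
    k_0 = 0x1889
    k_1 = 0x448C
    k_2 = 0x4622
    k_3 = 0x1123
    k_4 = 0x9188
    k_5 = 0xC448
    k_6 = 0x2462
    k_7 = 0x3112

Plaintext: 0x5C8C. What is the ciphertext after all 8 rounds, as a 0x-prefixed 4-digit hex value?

s_0 = plaintext = 0x5C8C
s_1 = Round(s_0, k_0) = 0x3DBE
s_2 = Round(s_1, k_1) = 0x2D8F
s_3 = Round(s_2, k_2) = 0x29B1
s_4 = Round(s_3, k_3) = 0x6BB0
s_5 = Round(s_4, k_4) = 0xB02E
s_6 = Round(s_5, k_5) = 0xF901
s_7 = Round(s_6, k_6) = 0x5AAD
s_8 = Round(s_7, k_7) = 0xEC2F

0xEC2F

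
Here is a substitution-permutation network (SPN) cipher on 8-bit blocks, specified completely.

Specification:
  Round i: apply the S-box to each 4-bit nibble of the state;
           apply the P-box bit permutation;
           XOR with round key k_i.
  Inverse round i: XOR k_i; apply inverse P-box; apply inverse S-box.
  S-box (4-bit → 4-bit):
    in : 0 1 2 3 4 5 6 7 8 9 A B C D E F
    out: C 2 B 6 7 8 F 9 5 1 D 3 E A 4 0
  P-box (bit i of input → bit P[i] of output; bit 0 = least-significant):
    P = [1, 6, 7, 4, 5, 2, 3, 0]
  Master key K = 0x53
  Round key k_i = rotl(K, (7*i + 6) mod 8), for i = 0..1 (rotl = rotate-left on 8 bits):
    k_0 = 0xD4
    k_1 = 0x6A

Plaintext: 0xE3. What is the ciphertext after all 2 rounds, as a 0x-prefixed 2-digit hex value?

0xBE

s_0 = plaintext = 0xE3
s_1 = Round(s_0, k_0) = 0x1C
s_2 = Round(s_1, k_1) = 0xBE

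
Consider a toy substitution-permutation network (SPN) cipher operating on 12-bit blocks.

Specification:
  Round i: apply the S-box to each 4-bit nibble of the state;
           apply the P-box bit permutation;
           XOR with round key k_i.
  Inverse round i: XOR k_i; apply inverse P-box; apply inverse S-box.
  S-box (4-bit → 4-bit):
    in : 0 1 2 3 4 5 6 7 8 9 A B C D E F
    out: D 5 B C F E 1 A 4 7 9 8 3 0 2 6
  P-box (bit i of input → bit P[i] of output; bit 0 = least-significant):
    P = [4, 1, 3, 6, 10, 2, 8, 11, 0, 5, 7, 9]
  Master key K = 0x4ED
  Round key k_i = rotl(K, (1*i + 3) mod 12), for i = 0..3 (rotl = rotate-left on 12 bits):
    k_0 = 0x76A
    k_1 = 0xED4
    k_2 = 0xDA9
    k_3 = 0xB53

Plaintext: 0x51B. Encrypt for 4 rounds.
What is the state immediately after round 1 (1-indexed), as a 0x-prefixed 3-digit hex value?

0x08A

s_0 = plaintext = 0x51B
s_1 = Round(s_0, k_0) = 0x08A
s_2 = Round(s_1, k_1) = 0xD05
s_3 = Round(s_2, k_2) = 0x0E3
s_4 = Round(s_3, k_3) = 0x99E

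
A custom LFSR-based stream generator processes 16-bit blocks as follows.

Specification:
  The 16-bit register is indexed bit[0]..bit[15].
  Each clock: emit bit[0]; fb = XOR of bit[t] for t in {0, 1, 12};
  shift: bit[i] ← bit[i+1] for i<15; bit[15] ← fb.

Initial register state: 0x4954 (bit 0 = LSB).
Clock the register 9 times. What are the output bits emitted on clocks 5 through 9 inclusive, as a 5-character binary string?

10101

reg_0 = 0x4954
clock 1: out=0, reg = 0x24AA
clock 2: out=0, reg = 0x9255
clock 3: out=1, reg = 0x492A
clock 4: out=0, reg = 0xA495
clock 5: out=1, reg = 0xD24A
clock 6: out=0, reg = 0x6925
clock 7: out=1, reg = 0xB492
clock 8: out=0, reg = 0x5A49
clock 9: out=1, reg = 0x2D24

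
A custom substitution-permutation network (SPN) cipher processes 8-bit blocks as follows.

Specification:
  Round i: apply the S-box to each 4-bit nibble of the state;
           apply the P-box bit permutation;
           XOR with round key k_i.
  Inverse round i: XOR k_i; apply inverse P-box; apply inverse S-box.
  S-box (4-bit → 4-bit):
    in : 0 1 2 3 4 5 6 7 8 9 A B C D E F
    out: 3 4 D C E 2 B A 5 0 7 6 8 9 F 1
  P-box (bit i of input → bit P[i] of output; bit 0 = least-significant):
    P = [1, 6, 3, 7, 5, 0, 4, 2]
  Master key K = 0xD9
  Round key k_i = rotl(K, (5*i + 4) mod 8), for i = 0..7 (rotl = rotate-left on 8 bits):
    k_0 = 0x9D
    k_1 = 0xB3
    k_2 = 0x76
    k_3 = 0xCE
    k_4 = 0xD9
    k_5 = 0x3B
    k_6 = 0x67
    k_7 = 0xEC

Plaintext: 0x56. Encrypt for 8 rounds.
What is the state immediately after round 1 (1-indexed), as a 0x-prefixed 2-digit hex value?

s_0 = plaintext = 0x56
s_1 = Round(s_0, k_0) = 0x5E
s_2 = Round(s_1, k_1) = 0x78
s_3 = Round(s_2, k_2) = 0x79
s_4 = Round(s_3, k_3) = 0xCB
s_5 = Round(s_4, k_4) = 0x95
s_6 = Round(s_5, k_5) = 0x7B
s_7 = Round(s_6, k_6) = 0x2A
s_8 = Round(s_7, k_7) = 0x92

0x5E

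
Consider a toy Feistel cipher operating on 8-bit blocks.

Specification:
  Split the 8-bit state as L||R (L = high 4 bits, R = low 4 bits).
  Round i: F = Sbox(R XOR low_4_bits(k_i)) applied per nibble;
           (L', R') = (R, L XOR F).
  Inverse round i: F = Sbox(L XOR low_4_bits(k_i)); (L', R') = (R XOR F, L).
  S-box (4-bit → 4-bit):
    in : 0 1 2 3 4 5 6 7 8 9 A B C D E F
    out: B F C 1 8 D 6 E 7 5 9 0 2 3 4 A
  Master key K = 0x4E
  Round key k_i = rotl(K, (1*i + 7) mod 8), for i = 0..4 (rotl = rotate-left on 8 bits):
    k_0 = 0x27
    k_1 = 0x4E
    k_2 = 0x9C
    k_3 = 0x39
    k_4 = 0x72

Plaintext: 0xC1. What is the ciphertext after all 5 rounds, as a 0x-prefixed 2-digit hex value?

s_0 = plaintext = 0xC1
s_1 = Round(s_0, k_0) = 0x1A
s_2 = Round(s_1, k_1) = 0xA9
s_3 = Round(s_2, k_2) = 0x97
s_4 = Round(s_3, k_3) = 0x7D
s_5 = Round(s_4, k_4) = 0xDD

0xDD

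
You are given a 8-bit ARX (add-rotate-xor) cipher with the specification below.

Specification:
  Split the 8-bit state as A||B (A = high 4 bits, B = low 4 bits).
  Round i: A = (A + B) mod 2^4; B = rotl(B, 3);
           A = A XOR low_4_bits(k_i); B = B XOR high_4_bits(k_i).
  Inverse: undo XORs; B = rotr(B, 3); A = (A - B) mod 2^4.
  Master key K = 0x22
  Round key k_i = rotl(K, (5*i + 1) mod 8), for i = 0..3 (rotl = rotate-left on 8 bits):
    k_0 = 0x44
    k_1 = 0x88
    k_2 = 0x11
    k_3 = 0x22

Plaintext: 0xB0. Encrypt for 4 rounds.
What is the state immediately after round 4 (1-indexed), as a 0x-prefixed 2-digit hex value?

0xA0

s_0 = plaintext = 0xB0
s_1 = Round(s_0, k_0) = 0xF4
s_2 = Round(s_1, k_1) = 0xBA
s_3 = Round(s_2, k_2) = 0x44
s_4 = Round(s_3, k_3) = 0xA0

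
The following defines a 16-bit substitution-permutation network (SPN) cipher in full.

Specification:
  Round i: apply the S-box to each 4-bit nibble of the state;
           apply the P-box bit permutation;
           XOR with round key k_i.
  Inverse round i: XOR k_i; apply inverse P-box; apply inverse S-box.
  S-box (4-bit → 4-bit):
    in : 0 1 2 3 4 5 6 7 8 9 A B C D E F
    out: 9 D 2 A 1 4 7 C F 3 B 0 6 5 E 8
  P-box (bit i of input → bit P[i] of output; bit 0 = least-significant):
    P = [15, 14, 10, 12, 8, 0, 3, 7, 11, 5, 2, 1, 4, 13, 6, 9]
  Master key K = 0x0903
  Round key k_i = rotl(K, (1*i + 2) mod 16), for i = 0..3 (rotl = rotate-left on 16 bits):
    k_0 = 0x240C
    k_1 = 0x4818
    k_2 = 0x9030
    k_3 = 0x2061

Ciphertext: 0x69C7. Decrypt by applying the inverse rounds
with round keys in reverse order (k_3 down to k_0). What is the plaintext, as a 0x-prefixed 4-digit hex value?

s_0 = ciphertext = 0x69C7
s_1 = InvRound(s_0, k_3) = 0xB802
s_2 = InvRound(s_1, k_2) = 0x9ABB
s_3 = InvRound(s_2, k_1) = 0xF33A
s_4 = InvRound(s_3, k_0) = 0x0E48

0x0E48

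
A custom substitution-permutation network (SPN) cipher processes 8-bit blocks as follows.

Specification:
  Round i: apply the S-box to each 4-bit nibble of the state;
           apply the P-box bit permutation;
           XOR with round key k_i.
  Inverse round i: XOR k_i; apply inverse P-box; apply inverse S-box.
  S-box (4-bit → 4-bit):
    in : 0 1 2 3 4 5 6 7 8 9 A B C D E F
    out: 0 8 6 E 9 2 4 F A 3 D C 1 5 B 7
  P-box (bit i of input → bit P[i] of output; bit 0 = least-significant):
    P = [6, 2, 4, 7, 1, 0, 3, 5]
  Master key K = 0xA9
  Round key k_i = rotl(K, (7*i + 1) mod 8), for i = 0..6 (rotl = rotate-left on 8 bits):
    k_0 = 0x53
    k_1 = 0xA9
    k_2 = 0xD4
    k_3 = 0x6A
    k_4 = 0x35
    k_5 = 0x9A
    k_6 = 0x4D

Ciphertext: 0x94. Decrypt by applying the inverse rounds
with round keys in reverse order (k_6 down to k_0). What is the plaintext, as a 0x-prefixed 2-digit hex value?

0xED

s_0 = ciphertext = 0x94
s_1 = InvRound(s_0, k_6) = 0x2A
s_2 = InvRound(s_1, k_5) = 0x1B
s_3 = InvRound(s_2, k_4) = 0xA5
s_4 = InvRound(s_3, k_3) = 0xFE
s_5 = InvRound(s_4, k_2) = 0xA0
s_6 = InvRound(s_5, k_1) = 0x20
s_7 = InvRound(s_6, k_0) = 0xED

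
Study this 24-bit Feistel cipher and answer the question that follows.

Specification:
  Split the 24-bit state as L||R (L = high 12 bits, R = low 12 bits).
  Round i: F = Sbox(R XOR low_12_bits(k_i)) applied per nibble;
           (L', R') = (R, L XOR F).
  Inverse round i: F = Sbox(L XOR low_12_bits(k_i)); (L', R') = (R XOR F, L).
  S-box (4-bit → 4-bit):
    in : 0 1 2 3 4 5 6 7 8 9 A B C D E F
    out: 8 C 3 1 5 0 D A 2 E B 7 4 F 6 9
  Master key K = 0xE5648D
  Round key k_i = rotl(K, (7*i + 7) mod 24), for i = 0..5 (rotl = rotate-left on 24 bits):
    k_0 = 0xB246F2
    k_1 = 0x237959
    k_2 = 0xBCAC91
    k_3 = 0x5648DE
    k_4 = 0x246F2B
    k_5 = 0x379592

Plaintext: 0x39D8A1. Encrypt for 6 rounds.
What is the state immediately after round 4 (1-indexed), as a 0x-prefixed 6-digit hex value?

s_0 = plaintext = 0x39D8A1
s_1 = Round(s_0, k_0) = 0x8A159C
s_2 = Round(s_1, k_1) = 0x59CCE1
s_3 = Round(s_2, k_2) = 0xCE1D34
s_4 = Round(s_3, k_3) = 0xD34C8A
s_5 = Round(s_4, k_4) = 0xC8AC88
s_6 = Round(s_5, k_5) = 0xC88241

0xD34C8A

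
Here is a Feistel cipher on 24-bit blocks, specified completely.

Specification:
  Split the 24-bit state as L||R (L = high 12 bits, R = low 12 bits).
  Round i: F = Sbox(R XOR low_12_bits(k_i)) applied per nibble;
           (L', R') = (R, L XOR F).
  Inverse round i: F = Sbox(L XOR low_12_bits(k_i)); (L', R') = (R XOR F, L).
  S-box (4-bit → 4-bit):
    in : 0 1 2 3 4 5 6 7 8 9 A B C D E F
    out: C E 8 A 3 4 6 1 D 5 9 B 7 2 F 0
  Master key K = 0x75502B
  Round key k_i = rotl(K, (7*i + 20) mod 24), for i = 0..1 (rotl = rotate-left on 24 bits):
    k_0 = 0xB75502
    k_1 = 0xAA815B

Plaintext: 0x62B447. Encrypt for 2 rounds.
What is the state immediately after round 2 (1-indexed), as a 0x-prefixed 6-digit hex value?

0x81F174

s_0 = plaintext = 0x62B447
s_1 = Round(s_0, k_0) = 0x44781F
s_2 = Round(s_1, k_1) = 0x81F174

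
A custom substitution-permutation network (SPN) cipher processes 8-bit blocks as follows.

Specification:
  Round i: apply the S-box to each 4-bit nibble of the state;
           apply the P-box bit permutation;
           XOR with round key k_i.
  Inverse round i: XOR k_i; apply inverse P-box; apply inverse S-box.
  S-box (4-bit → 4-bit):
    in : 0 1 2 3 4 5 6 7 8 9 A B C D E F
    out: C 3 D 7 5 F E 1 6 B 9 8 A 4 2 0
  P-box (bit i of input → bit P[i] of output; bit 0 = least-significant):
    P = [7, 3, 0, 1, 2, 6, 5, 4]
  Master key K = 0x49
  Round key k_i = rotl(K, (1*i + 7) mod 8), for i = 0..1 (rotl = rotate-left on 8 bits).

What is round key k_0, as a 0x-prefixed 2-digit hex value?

K = 0x49
k_0 = rotl(K, (1*0+7) mod 8) = rotl(K, 7) = 0xA4

0xA4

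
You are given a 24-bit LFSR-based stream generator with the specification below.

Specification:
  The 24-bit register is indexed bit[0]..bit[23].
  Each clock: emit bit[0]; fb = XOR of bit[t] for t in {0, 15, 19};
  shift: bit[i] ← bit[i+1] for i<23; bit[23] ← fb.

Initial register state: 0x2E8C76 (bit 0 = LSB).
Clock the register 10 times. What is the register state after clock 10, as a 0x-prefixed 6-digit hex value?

0x7B8BA3

reg_0 = 0x2E8C76
clock 1: out=0, reg = 0x17463B
clock 2: out=1, reg = 0x8BA31D
clock 3: out=1, reg = 0xC5D18E
clock 4: out=0, reg = 0xE2E8C7
clock 5: out=1, reg = 0x717463
clock 6: out=1, reg = 0xB8BA31
clock 7: out=1, reg = 0xDC5D18
clock 8: out=0, reg = 0xEE2E8C
clock 9: out=0, reg = 0xF71746
clock 10: out=0, reg = 0x7B8BA3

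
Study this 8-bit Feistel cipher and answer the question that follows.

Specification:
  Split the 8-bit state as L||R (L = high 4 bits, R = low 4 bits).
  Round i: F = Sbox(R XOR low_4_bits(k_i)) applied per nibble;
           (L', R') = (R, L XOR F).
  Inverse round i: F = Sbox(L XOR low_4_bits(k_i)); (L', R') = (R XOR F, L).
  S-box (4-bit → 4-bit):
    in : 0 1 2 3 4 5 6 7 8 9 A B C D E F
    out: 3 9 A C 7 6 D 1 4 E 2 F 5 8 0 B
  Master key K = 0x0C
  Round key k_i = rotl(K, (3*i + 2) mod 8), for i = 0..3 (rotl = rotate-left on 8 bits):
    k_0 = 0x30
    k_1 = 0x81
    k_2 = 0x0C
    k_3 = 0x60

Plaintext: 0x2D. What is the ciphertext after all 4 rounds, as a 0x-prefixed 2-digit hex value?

0xA0

s_0 = plaintext = 0x2D
s_1 = Round(s_0, k_0) = 0xDA
s_2 = Round(s_1, k_1) = 0xA2
s_3 = Round(s_2, k_2) = 0x2A
s_4 = Round(s_3, k_3) = 0xA0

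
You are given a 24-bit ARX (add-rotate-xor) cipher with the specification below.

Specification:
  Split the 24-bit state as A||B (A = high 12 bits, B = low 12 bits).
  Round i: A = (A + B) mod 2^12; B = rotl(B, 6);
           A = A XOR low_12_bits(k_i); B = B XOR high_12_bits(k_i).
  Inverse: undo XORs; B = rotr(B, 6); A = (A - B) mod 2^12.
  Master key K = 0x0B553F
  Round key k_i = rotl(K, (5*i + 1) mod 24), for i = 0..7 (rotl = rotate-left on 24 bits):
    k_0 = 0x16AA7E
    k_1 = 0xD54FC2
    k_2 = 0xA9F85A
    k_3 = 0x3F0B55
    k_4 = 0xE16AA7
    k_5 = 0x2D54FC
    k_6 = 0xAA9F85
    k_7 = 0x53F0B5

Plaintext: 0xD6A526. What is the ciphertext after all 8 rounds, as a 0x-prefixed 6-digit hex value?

0xE32ED5

s_0 = plaintext = 0xD6A526
s_1 = Round(s_0, k_0) = 0x8EE8FE
s_2 = Round(s_1, k_1) = 0xE2E2F7
s_3 = Round(s_2, k_2) = 0x97F754
s_4 = Round(s_3, k_3) = 0xB866ED
s_5 = Round(s_4, k_4) = 0x8D454D
s_6 = Round(s_5, k_5) = 0xADD180
s_7 = Round(s_6, k_6) = 0x3D8AAF
s_8 = Round(s_7, k_7) = 0xE32ED5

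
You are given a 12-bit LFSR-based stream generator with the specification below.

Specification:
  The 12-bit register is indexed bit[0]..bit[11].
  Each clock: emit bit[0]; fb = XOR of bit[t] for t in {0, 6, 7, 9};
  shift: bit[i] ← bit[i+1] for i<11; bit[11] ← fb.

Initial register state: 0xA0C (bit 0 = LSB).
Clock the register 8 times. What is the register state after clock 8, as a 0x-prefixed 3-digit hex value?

0x3DA

reg_0 = 0xA0C
clock 1: out=0, reg = 0xD06
clock 2: out=0, reg = 0x683
clock 3: out=1, reg = 0xB41
clock 4: out=1, reg = 0xDA0
clock 5: out=0, reg = 0xED0
clock 6: out=0, reg = 0xF68
clock 7: out=0, reg = 0x7B4
clock 8: out=0, reg = 0x3DA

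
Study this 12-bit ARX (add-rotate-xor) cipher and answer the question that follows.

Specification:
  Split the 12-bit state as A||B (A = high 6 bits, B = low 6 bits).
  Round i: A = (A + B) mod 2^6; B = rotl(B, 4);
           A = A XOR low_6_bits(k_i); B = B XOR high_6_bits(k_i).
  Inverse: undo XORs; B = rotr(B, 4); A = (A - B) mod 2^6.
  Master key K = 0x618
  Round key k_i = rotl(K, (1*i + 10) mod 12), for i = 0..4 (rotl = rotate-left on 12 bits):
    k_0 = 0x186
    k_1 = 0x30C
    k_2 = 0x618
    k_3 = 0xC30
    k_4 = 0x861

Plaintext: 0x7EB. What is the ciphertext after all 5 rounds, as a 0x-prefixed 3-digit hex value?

s_0 = plaintext = 0x7EB
s_1 = Round(s_0, k_0) = 0x33C
s_2 = Round(s_1, k_1) = 0x103
s_3 = Round(s_2, k_2) = 0x7E8
s_4 = Round(s_3, k_3) = 0xDFA
s_5 = Round(s_4, k_4) = 0x40F

0x40F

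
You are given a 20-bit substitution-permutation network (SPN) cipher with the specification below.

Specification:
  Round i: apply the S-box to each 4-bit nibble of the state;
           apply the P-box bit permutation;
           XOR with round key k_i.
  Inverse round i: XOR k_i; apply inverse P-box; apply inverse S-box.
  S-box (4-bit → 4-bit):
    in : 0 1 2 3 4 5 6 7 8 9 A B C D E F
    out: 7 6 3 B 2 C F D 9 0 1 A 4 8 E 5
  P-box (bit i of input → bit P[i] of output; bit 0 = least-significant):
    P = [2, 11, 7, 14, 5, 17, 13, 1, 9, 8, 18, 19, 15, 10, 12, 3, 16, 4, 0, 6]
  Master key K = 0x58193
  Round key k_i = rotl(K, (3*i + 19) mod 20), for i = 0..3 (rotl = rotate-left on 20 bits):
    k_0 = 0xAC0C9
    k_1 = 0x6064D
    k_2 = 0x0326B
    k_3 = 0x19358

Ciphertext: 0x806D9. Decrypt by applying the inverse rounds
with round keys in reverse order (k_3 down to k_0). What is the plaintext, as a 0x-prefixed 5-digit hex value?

0xDD13B

s_0 = ciphertext = 0x806D9
s_1 = InvRound(s_0, k_3) = 0xF0B9C
s_2 = InvRound(s_1, k_2) = 0x6CE60
s_3 = InvRound(s_2, k_1) = 0xC89A3
s_4 = InvRound(s_3, k_0) = 0xDD13B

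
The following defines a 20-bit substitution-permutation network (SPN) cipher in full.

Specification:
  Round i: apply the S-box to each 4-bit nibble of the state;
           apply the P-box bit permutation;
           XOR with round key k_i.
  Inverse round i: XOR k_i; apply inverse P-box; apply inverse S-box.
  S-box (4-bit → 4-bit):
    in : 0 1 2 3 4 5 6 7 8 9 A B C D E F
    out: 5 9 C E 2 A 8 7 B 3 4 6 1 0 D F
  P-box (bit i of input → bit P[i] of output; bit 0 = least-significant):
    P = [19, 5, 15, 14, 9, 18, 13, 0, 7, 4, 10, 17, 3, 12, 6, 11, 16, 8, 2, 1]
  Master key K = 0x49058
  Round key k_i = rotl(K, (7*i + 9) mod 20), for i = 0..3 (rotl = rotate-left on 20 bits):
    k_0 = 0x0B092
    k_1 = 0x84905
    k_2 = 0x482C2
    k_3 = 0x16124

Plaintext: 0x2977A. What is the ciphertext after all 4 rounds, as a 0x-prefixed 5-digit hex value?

0x27F88

s_0 = plaintext = 0x2977A
s_1 = Round(s_0, k_0) = 0x4060C
s_2 = Round(s_1, k_1) = 0x26A4D
s_3 = Round(s_2, k_2) = 0x08EC4
s_4 = Round(s_3, k_3) = 0x27F88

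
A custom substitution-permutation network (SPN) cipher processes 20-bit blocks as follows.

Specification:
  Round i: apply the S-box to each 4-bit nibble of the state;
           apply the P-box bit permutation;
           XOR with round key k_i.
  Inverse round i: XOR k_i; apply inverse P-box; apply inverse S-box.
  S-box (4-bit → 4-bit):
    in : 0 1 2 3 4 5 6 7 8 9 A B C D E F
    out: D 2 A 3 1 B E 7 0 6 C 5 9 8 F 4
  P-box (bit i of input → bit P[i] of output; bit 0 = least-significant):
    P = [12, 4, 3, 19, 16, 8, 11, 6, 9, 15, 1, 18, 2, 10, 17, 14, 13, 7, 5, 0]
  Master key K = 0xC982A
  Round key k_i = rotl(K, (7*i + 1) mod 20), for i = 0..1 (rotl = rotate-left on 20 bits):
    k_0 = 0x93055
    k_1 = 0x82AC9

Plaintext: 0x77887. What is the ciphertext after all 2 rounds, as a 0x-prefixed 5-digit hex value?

0xB41B5

s_0 = plaintext = 0x77887
s_1 = Round(s_0, k_0) = 0xB04E9
s_2 = Round(s_1, k_1) = 0xB41B5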